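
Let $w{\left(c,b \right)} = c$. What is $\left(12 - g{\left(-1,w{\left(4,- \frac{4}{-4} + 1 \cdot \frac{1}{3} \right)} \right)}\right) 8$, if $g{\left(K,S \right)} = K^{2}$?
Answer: $88$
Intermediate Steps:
$\left(12 - g{\left(-1,w{\left(4,- \frac{4}{-4} + 1 \cdot \frac{1}{3} \right)} \right)}\right) 8 = \left(12 - \left(-1\right)^{2}\right) 8 = \left(12 - 1\right) 8 = 11 \cdot 8 = 88$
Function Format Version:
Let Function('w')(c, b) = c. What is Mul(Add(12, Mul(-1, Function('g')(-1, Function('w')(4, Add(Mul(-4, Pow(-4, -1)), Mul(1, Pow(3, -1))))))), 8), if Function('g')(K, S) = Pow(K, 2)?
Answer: 88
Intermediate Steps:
Mul(Add(12, Mul(-1, Function('g')(-1, Function('w')(4, Add(Mul(-4, Pow(-4, -1)), Mul(1, Pow(3, -1))))))), 8) = Mul(Add(12, Mul(-1, Pow(-1, 2))), 8) = Mul(Add(12, Mul(-1, 1)), 8) = Mul(Add(12, -1), 8) = Mul(11, 8) = 88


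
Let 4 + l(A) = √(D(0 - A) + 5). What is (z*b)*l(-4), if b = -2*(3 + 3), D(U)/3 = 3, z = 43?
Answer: 2064 - 516*√14 ≈ 133.30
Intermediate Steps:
D(U) = 9 (D(U) = 3*3 = 9)
b = -12 (b = -2*6 = -12)
l(A) = -4 + √14 (l(A) = -4 + √(9 + 5) = -4 + √14)
(z*b)*l(-4) = (43*(-12))*(-4 + √14) = -516*(-4 + √14) = 2064 - 516*√14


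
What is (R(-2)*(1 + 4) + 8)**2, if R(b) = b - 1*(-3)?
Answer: 169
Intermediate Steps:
R(b) = 3 + b (R(b) = b + 3 = 3 + b)
(R(-2)*(1 + 4) + 8)**2 = ((3 - 2)*(1 + 4) + 8)**2 = (1*5 + 8)**2 = (5 + 8)**2 = 13**2 = 169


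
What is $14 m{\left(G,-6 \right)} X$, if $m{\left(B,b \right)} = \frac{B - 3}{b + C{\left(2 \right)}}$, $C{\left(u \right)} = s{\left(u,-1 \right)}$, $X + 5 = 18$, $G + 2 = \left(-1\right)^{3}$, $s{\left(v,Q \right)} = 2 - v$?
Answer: $182$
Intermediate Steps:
$G = -3$ ($G = -2 + \left(-1\right)^{3} = -2 - 1 = -3$)
$X = 13$ ($X = -5 + 18 = 13$)
$C{\left(u \right)} = 2 - u$
$m{\left(B,b \right)} = \frac{-3 + B}{b}$ ($m{\left(B,b \right)} = \frac{B - 3}{b + \left(2 - 2\right)} = \frac{-3 + B}{b + \left(2 - 2\right)} = \frac{-3 + B}{b + 0} = \frac{-3 + B}{b}$)
$14 m{\left(G,-6 \right)} X = 14 \frac{-3 - 3}{-6} \cdot 13 = 14 \left(\left(- \frac{1}{6}\right) \left(-6\right)\right) 13 = 14 \cdot 1 \cdot 13 = 14 \cdot 13 = 182$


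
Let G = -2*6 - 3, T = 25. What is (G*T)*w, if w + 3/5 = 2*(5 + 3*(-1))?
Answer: -1275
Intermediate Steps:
w = 17/5 (w = -⅗ + 2*(5 + 3*(-1)) = -⅗ + 2*(5 - 3) = -⅗ + 2*2 = -⅗ + 4 = 17/5 ≈ 3.4000)
G = -15 (G = -12 - 3 = -15)
(G*T)*w = -15*25*(17/5) = -375*17/5 = -1275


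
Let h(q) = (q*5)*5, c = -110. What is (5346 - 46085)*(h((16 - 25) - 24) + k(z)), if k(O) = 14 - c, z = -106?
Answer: 28558039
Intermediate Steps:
k(O) = 124 (k(O) = 14 - 1*(-110) = 14 + 110 = 124)
h(q) = 25*q (h(q) = (5*q)*5 = 25*q)
(5346 - 46085)*(h((16 - 25) - 24) + k(z)) = (5346 - 46085)*(25*((16 - 25) - 24) + 124) = -40739*(25*(-9 - 24) + 124) = -40739*(25*(-33) + 124) = -40739*(-825 + 124) = -40739*(-701) = 28558039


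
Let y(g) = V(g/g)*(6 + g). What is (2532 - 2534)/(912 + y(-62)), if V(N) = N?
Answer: -1/428 ≈ -0.0023364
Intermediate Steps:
y(g) = 6 + g (y(g) = (g/g)*(6 + g) = 1*(6 + g) = 6 + g)
(2532 - 2534)/(912 + y(-62)) = (2532 - 2534)/(912 + (6 - 62)) = -2/(912 - 56) = -2/856 = -2*1/856 = -1/428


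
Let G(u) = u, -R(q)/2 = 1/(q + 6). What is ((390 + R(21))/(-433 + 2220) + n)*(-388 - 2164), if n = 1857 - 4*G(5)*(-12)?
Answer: -258233513912/48249 ≈ -5.3521e+6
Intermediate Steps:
R(q) = -2/(6 + q) (R(q) = -2/(q + 6) = -2/(6 + q))
n = 2097 (n = 1857 - 4*5*(-12) = 1857 - 20*(-12) = 1857 - 1*(-240) = 1857 + 240 = 2097)
((390 + R(21))/(-433 + 2220) + n)*(-388 - 2164) = ((390 - 2/(6 + 21))/(-433 + 2220) + 2097)*(-388 - 2164) = ((390 - 2/27)/1787 + 2097)*(-2552) = ((390 - 2*1/27)*(1/1787) + 2097)*(-2552) = ((390 - 2/27)*(1/1787) + 2097)*(-2552) = ((10528/27)*(1/1787) + 2097)*(-2552) = (10528/48249 + 2097)*(-2552) = (101188681/48249)*(-2552) = -258233513912/48249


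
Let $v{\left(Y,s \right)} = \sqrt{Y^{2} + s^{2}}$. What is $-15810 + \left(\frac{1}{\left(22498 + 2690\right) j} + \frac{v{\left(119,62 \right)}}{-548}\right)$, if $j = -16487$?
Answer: $- \frac{6565490730361}{415274556} - \frac{\sqrt{18005}}{548} \approx -15810.0$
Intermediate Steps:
$-15810 + \left(\frac{1}{\left(22498 + 2690\right) j} + \frac{v{\left(119,62 \right)}}{-548}\right) = -15810 + \left(\frac{1}{\left(22498 + 2690\right) \left(-16487\right)} + \frac{\sqrt{119^{2} + 62^{2}}}{-548}\right) = -15810 + \left(\frac{1}{25188} \left(- \frac{1}{16487}\right) + \sqrt{14161 + 3844} \left(- \frac{1}{548}\right)\right) = -15810 + \left(\frac{1}{25188} \left(- \frac{1}{16487}\right) + \sqrt{18005} \left(- \frac{1}{548}\right)\right) = -15810 - \left(\frac{1}{415274556} + \frac{\sqrt{18005}}{548}\right) = - \frac{6565490730361}{415274556} - \frac{\sqrt{18005}}{548}$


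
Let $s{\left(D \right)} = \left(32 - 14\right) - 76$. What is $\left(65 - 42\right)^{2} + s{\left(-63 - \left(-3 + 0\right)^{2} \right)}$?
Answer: $471$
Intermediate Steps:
$s{\left(D \right)} = -58$ ($s{\left(D \right)} = \left(32 - 14\right) - 76 = 18 - 76 = -58$)
$\left(65 - 42\right)^{2} + s{\left(-63 - \left(-3 + 0\right)^{2} \right)} = \left(65 - 42\right)^{2} - 58 = 23^{2} - 58 = 529 - 58 = 471$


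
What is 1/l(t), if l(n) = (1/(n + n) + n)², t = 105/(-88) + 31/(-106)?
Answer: 1044379181724736/3467736360725121 ≈ 0.30117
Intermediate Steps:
t = -6929/4664 (t = 105*(-1/88) + 31*(-1/106) = -105/88 - 31/106 = -6929/4664 ≈ -1.4856)
l(n) = (n + 1/(2*n))² (l(n) = (1/(2*n) + n)² = (n + 1/(2*n))²)
1/l(t) = 1/((1 + 2*(-6929/4664)²)²/(4*(-6929/4664)²)) = 1/((¼)*(21752896/48011041)*(1 + 2*(48011041/21752896))²) = 1/((¼)*(21752896/48011041)*(1 + 48011041/10876448)²) = 1/((¼)*(21752896/48011041)*(58887489/10876448)²) = 1/((¼)*(21752896/48011041)*(3467736360725121/118297121096704)) = 1/(3467736360725121/1044379181724736) = 1044379181724736/3467736360725121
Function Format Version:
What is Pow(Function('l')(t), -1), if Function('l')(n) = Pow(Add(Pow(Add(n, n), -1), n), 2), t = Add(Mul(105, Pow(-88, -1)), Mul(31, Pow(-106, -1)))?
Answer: Rational(1044379181724736, 3467736360725121) ≈ 0.30117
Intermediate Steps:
t = Rational(-6929, 4664) (t = Add(Mul(105, Rational(-1, 88)), Mul(31, Rational(-1, 106))) = Add(Rational(-105, 88), Rational(-31, 106)) = Rational(-6929, 4664) ≈ -1.4856)
Function('l')(n) = Pow(Add(n, Mul(Rational(1, 2), Pow(n, -1))), 2) (Function('l')(n) = Pow(Add(Pow(Mul(2, n), -1), n), 2) = Pow(Add(Mul(Rational(1, 2), Pow(n, -1)), n), 2) = Pow(Add(n, Mul(Rational(1, 2), Pow(n, -1))), 2))
Pow(Function('l')(t), -1) = Pow(Mul(Rational(1, 4), Pow(Rational(-6929, 4664), -2), Pow(Add(1, Mul(2, Pow(Rational(-6929, 4664), 2))), 2)), -1) = Pow(Mul(Rational(1, 4), Rational(21752896, 48011041), Pow(Add(1, Mul(2, Rational(48011041, 21752896))), 2)), -1) = Pow(Mul(Rational(1, 4), Rational(21752896, 48011041), Pow(Add(1, Rational(48011041, 10876448)), 2)), -1) = Pow(Mul(Rational(1, 4), Rational(21752896, 48011041), Pow(Rational(58887489, 10876448), 2)), -1) = Pow(Mul(Rational(1, 4), Rational(21752896, 48011041), Rational(3467736360725121, 118297121096704)), -1) = Pow(Rational(3467736360725121, 1044379181724736), -1) = Rational(1044379181724736, 3467736360725121)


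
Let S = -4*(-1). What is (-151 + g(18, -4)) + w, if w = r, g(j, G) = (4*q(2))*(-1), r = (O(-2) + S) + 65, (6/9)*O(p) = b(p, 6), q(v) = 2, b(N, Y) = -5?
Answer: -195/2 ≈ -97.500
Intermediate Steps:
S = 4
O(p) = -15/2 (O(p) = (3/2)*(-5) = -15/2)
r = 123/2 (r = (-15/2 + 4) + 65 = -7/2 + 65 = 123/2 ≈ 61.500)
g(j, G) = -8 (g(j, G) = (4*2)*(-1) = 8*(-1) = -8)
w = 123/2 ≈ 61.500
(-151 + g(18, -4)) + w = (-151 - 8) + 123/2 = -159 + 123/2 = -195/2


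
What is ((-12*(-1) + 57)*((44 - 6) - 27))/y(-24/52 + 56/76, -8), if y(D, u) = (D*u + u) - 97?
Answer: -187473/26479 ≈ -7.0801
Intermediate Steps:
y(D, u) = -97 + u + D*u (y(D, u) = (u + D*u) - 97 = -97 + u + D*u)
((-12*(-1) + 57)*((44 - 6) - 27))/y(-24/52 + 56/76, -8) = ((-12*(-1) + 57)*((44 - 6) - 27))/(-97 - 8 + (-24/52 + 56/76)*(-8)) = ((12 + 57)*(38 - 27))/(-97 - 8 + (-24*1/52 + 56*(1/76))*(-8)) = (69*11)/(-97 - 8 + (-6/13 + 14/19)*(-8)) = 759/(-97 - 8 + (68/247)*(-8)) = 759/(-97 - 8 - 544/247) = 759/(-26479/247) = 759*(-247/26479) = -187473/26479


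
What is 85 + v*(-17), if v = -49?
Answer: 918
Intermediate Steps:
85 + v*(-17) = 85 - 49*(-17) = 85 + 833 = 918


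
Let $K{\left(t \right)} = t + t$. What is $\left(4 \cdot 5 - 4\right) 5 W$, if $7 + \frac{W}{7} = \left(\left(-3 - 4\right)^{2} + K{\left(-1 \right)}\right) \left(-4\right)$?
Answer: $-109200$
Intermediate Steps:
$K{\left(t \right)} = 2 t$
$W = -1365$ ($W = -49 + 7 \left(\left(-3 - 4\right)^{2} + 2 \left(-1\right)\right) \left(-4\right) = -49 + 7 \left(\left(-7\right)^{2} - 2\right) \left(-4\right) = -49 + 7 \left(49 - 2\right) \left(-4\right) = -49 + 7 \cdot 47 \left(-4\right) = -49 + 7 \left(-188\right) = -49 - 1316 = -1365$)
$\left(4 \cdot 5 - 4\right) 5 W = \left(4 \cdot 5 - 4\right) 5 \left(-1365\right) = \left(20 - 4\right) 5 \left(-1365\right) = 16 \cdot 5 \left(-1365\right) = 80 \left(-1365\right) = -109200$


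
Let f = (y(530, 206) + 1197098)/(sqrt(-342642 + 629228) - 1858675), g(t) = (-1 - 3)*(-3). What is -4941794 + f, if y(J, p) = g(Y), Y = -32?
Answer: -17072281904500545216/3454672469039 - 1197110*sqrt(286586)/3454672469039 ≈ -4.9418e+6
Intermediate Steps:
g(t) = 12 (g(t) = -4*(-3) = 12)
y(J, p) = 12
f = 1197110/(-1858675 + sqrt(286586)) (f = (12 + 1197098)/(sqrt(-342642 + 629228) - 1858675) = 1197110/(sqrt(286586) - 1858675) = 1197110/(-1858675 + sqrt(286586)) ≈ -0.64425)
-4941794 + f = -4941794 + (-2225038429250/3454672469039 - 1197110*sqrt(286586)/3454672469039) = -17072281904500545216/3454672469039 - 1197110*sqrt(286586)/3454672469039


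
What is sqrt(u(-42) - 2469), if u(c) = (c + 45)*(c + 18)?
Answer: 11*I*sqrt(21) ≈ 50.408*I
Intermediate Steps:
u(c) = (18 + c)*(45 + c) (u(c) = (45 + c)*(18 + c) = (18 + c)*(45 + c))
sqrt(u(-42) - 2469) = sqrt((810 + (-42)**2 + 63*(-42)) - 2469) = sqrt((810 + 1764 - 2646) - 2469) = sqrt(-72 - 2469) = sqrt(-2541) = 11*I*sqrt(21)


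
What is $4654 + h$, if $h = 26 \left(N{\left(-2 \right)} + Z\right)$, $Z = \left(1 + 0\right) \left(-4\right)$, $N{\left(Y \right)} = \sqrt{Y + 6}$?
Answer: $4602$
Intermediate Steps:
$N{\left(Y \right)} = \sqrt{6 + Y}$
$Z = -4$ ($Z = 1 \left(-4\right) = -4$)
$h = -52$ ($h = 26 \left(\sqrt{6 - 2} - 4\right) = 26 \left(\sqrt{4} - 4\right) = 26 \left(2 - 4\right) = 26 \left(-2\right) = -52$)
$4654 + h = 4654 - 52 = 4602$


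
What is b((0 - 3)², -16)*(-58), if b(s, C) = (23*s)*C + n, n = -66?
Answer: 195924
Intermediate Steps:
b(s, C) = -66 + 23*C*s (b(s, C) = (23*s)*C - 66 = 23*C*s - 66 = -66 + 23*C*s)
b((0 - 3)², -16)*(-58) = (-66 + 23*(-16)*(0 - 3)²)*(-58) = (-66 + 23*(-16)*(-3)²)*(-58) = (-66 + 23*(-16)*9)*(-58) = (-66 - 3312)*(-58) = -3378*(-58) = 195924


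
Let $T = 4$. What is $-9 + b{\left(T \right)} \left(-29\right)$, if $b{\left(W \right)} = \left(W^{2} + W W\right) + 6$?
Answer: $-1111$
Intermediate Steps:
$b{\left(W \right)} = 6 + 2 W^{2}$ ($b{\left(W \right)} = \left(W^{2} + W^{2}\right) + 6 = 2 W^{2} + 6 = 6 + 2 W^{2}$)
$-9 + b{\left(T \right)} \left(-29\right) = -9 + \left(6 + 2 \cdot 4^{2}\right) \left(-29\right) = -9 + \left(6 + 2 \cdot 16\right) \left(-29\right) = -9 + \left(6 + 32\right) \left(-29\right) = -9 + 38 \left(-29\right) = -9 - 1102 = -1111$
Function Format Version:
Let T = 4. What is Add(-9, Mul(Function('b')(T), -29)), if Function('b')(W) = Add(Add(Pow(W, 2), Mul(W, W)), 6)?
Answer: -1111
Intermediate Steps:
Function('b')(W) = Add(6, Mul(2, Pow(W, 2))) (Function('b')(W) = Add(Add(Pow(W, 2), Pow(W, 2)), 6) = Add(Mul(2, Pow(W, 2)), 6) = Add(6, Mul(2, Pow(W, 2))))
Add(-9, Mul(Function('b')(T), -29)) = Add(-9, Mul(Add(6, Mul(2, Pow(4, 2))), -29)) = Add(-9, Mul(Add(6, Mul(2, 16)), -29)) = Add(-9, Mul(Add(6, 32), -29)) = Add(-9, Mul(38, -29)) = Add(-9, -1102) = -1111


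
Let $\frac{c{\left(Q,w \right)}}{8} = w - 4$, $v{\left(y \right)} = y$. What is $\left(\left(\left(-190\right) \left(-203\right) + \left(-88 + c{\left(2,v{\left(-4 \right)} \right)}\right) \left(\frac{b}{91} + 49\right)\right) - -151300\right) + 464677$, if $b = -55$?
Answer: $\frac{58894369}{91} \approx 6.4719 \cdot 10^{5}$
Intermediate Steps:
$c{\left(Q,w \right)} = -32 + 8 w$ ($c{\left(Q,w \right)} = 8 \left(w - 4\right) = 8 \left(-4 + w\right) = -32 + 8 w$)
$\left(\left(\left(-190\right) \left(-203\right) + \left(-88 + c{\left(2,v{\left(-4 \right)} \right)}\right) \left(\frac{b}{91} + 49\right)\right) - -151300\right) + 464677 = \left(\left(\left(-190\right) \left(-203\right) + \left(-88 + \left(-32 + 8 \left(-4\right)\right)\right) \left(- \frac{55}{91} + 49\right)\right) - -151300\right) + 464677 = \left(\left(38570 + \left(-88 - 64\right) \left(\left(-55\right) \frac{1}{91} + 49\right)\right) + 151300\right) + 464677 = \left(\left(38570 + \left(-88 - 64\right) \left(- \frac{55}{91} + 49\right)\right) + 151300\right) + 464677 = \left(\left(38570 - \frac{669408}{91}\right) + 151300\right) + 464677 = \left(\frac{2840462}{91} + 151300\right) + 464677 = \frac{16608762}{91} + 464677 = \frac{58894369}{91}$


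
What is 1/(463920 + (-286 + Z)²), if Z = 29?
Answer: 1/529969 ≈ 1.8869e-6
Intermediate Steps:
1/(463920 + (-286 + Z)²) = 1/(463920 + (-286 + 29)²) = 1/(463920 + (-257)²) = 1/(463920 + 66049) = 1/529969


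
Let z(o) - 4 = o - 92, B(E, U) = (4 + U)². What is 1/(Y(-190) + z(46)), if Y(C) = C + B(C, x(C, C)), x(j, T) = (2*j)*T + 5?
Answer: 1/5214139449 ≈ 1.9179e-10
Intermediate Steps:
x(j, T) = 5 + 2*T*j (x(j, T) = 2*T*j + 5 = 5 + 2*T*j)
z(o) = -88 + o (z(o) = 4 + (o - 92) = 4 + (-92 + o) = -88 + o)
Y(C) = C + (9 + 2*C²)² (Y(C) = C + (4 + (5 + 2*C*C))² = C + (4 + (5 + 2*C²))² = C + (9 + 2*C²)²)
1/(Y(-190) + z(46)) = 1/((-190 + (9 + 2*(-190)²)²) + (-88 + 46)) = 1/((-190 + (9 + 2*36100)²) - 42) = 1/((-190 + (9 + 72200)²) - 42) = 1/((-190 + 72209²) - 42) = 1/((-190 + 5214139681) - 42) = 1/(5214139491 - 42) = 1/5214139449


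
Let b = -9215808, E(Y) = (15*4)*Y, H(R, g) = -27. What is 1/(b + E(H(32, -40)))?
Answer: -1/9217428 ≈ -1.0849e-7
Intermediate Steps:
E(Y) = 60*Y
1/(b + E(H(32, -40))) = 1/(-9215808 + 60*(-27)) = 1/(-9215808 - 1620) = 1/(-9217428) = -1/9217428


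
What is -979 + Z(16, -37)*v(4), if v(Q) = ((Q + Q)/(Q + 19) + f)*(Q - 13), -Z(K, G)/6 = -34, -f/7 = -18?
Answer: -5357933/23 ≈ -2.3295e+5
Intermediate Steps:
f = 126 (f = -7*(-18) = 126)
Z(K, G) = 204 (Z(K, G) = -6*(-34) = 204)
v(Q) = (-13 + Q)*(126 + 2*Q/(19 + Q)) (v(Q) = ((Q + Q)/(Q + 19) + 126)*(Q - 13) = ((2*Q)/(19 + Q) + 126)*(-13 + Q) = (2*Q/(19 + Q) + 126)*(-13 + Q) = (126 + 2*Q/(19 + Q))*(-13 + Q) = (-13 + Q)*(126 + 2*Q/(19 + Q)))
-979 + Z(16, -37)*v(4) = -979 + 204*(2*(-15561 + 64*4**2 + 365*4)/(19 + 4)) = -979 + 204*(2*(-15561 + 64*16 + 1460)/23) = -979 + 204*(2*(1/23)*(-15561 + 1024 + 1460)) = -979 + 204*(2*(1/23)*(-13077)) = -979 + 204*(-26154/23) = -979 - 5335416/23 = -5357933/23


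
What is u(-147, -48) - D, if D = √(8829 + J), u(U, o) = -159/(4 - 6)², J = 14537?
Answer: -159/4 - √23366 ≈ -192.61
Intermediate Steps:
u(U, o) = -159/4 (u(U, o) = -159/((-2)²) = -159/4)
D = √23366 (D = √(8829 + 14537) = √23366 ≈ 152.86)
u(-147, -48) - D = -159/4 - √23366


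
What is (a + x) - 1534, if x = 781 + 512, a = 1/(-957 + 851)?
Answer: -25547/106 ≈ -241.01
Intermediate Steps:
a = -1/106 (a = 1/(-106) = -1/106 ≈ -0.0094340)
x = 1293
(a + x) - 1534 = (-1/106 + 1293) - 1534 = 137057/106 - 1534 = -25547/106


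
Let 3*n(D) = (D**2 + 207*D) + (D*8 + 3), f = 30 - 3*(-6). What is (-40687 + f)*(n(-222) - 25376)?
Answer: 1010163623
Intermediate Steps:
f = 48 (f = 30 + 18 = 48)
n(D) = 1 + D**2/3 + 215*D/3 (n(D) = ((D**2 + 207*D) + (D*8 + 3))/3 = ((D**2 + 207*D) + (8*D + 3))/3 = ((D**2 + 207*D) + (3 + 8*D))/3 = (3 + D**2 + 215*D)/3 = 1 + D**2/3 + 215*D/3)
(-40687 + f)*(n(-222) - 25376) = (-40687 + 48)*((1 + (1/3)*(-222)**2 + (215/3)*(-222)) - 25376) = -40639*((1 + (1/3)*49284 - 15910) - 25376) = -40639*((1 + 16428 - 15910) - 25376) = -40639*(519 - 25376) = -40639*(-24857) = 1010163623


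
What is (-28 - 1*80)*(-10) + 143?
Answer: 1223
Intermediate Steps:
(-28 - 1*80)*(-10) + 143 = (-28 - 80)*(-10) + 143 = -108*(-10) + 143 = 1080 + 143 = 1223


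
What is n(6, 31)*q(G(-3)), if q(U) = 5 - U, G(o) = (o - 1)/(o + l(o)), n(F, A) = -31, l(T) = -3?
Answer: -403/3 ≈ -134.33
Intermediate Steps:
G(o) = (-1 + o)/(-3 + o) (G(o) = (o - 1)/(o - 3) = (-1 + o)/(-3 + o))
n(6, 31)*q(G(-3)) = -31*(5 - (-1 - 3)/(-3 - 3)) = -31*(5 - (-4)/(-6)) = -31*(5 - (-1)*(-4)/6) = -31*(5 - 1*2/3) = -31*(5 - 2/3) = -31*13/3 = -403/3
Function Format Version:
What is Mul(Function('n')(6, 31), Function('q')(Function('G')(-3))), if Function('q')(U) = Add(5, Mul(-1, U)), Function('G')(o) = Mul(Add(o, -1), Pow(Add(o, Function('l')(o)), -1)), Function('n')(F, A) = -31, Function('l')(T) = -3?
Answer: Rational(-403, 3) ≈ -134.33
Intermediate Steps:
Function('G')(o) = Mul(Pow(Add(-3, o), -1), Add(-1, o)) (Function('G')(o) = Mul(Add(o, -1), Pow(Add(o, -3), -1)) = Mul(Add(-1, o), Pow(Add(-3, o), -1)) = Mul(Pow(Add(-3, o), -1), Add(-1, o)))
Mul(Function('n')(6, 31), Function('q')(Function('G')(-3))) = Mul(-31, Add(5, Mul(-1, Mul(Pow(Add(-3, -3), -1), Add(-1, -3))))) = Mul(-31, Add(5, Mul(-1, Mul(Pow(-6, -1), -4)))) = Mul(-31, Add(5, Mul(-1, Mul(Rational(-1, 6), -4)))) = Mul(-31, Add(5, Mul(-1, Rational(2, 3)))) = Mul(-31, Add(5, Rational(-2, 3))) = Mul(-31, Rational(13, 3)) = Rational(-403, 3)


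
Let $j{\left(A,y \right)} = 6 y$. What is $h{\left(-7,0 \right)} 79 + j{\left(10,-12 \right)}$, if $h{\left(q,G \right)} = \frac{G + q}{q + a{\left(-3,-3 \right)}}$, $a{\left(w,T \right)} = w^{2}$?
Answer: $- \frac{697}{2} \approx -348.5$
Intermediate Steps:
$h{\left(q,G \right)} = \frac{G + q}{9 + q}$ ($h{\left(q,G \right)} = \frac{G + q}{q + \left(-3\right)^{2}} = \frac{G + q}{q + 9} = \frac{G + q}{9 + q}$)
$h{\left(-7,0 \right)} 79 + j{\left(10,-12 \right)} = \frac{0 - 7}{9 - 7} \cdot 79 + 6 \left(-12\right) = \frac{1}{2} \left(-7\right) 79 - 72 = \left(- \frac{7}{2}\right) 79 - 72 = - \frac{553}{2} - 72 = - \frac{697}{2}$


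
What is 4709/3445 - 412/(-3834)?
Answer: 9736823/6604065 ≈ 1.4744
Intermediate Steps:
4709/3445 - 412/(-3834) = 4709*(1/3445) - 412*(-1/3834) = 4709/3445 + 206/1917 = 9736823/6604065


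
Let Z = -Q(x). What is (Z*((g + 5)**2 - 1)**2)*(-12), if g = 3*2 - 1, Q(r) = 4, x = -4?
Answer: 470448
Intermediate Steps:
g = 5 (g = 6 - 1 = 5)
Z = -4 (Z = -1*4 = -4)
(Z*((g + 5)**2 - 1)**2)*(-12) = -4*((5 + 5)**2 - 1)**2*(-12) = -4*(10**2 - 1)**2*(-12) = -4*(100 - 1)**2*(-12) = -4*99**2*(-12) = -4*9801*(-12) = -39204*(-12) = 470448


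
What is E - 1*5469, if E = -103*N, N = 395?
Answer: -46154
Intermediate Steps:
E = -40685 (E = -103*395 = -40685)
E - 1*5469 = -40685 - 1*5469 = -40685 - 5469 = -46154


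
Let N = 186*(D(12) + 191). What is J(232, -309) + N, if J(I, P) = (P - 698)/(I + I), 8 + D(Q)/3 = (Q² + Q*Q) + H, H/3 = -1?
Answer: 88201681/464 ≈ 1.9009e+5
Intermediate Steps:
H = -3 (H = 3*(-1) = -3)
D(Q) = -33 + 6*Q² (D(Q) = -24 + 3*((Q² + Q*Q) - 3) = -24 + 3*((Q² + Q²) - 3) = -24 + 3*(2*Q² - 3) = -24 + 3*(-3 + 2*Q²) = -24 + (-9 + 6*Q²) = -33 + 6*Q²)
J(I, P) = (-698 + P)/(2*I) (J(I, P) = (-698 + P)/((2*I)) = (-698 + P)*(1/(2*I)) = (-698 + P)/(2*I))
N = 190092 (N = 186*((-33 + 6*12²) + 191) = 186*((-33 + 6*144) + 191) = 186*((-33 + 864) + 191) = 186*(831 + 191) = 186*1022 = 190092)
J(232, -309) + N = (½)*(-698 - 309)/232 + 190092 = (½)*(1/232)*(-1007) + 190092 = -1007/464 + 190092 = 88201681/464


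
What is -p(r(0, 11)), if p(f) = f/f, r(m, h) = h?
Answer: -1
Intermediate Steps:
p(f) = 1
-p(r(0, 11)) = -1*1 = -1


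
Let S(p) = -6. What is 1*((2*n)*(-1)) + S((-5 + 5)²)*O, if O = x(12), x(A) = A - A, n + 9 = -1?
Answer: 20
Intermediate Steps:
n = -10 (n = -9 - 1 = -10)
x(A) = 0
O = 0
1*((2*n)*(-1)) + S((-5 + 5)²)*O = 1*((2*(-10))*(-1)) - 6*0 = 1*(-20*(-1)) + 0 = 1*20 + 0 = 20 + 0 = 20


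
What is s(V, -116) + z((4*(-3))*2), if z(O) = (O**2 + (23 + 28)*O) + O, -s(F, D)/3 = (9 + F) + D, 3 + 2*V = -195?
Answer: -54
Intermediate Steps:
V = -99 (V = -3/2 + (1/2)*(-195) = -3/2 - 195/2 = -99)
s(F, D) = -27 - 3*D - 3*F (s(F, D) = -3*((9 + F) + D) = -3*(9 + D + F) = -27 - 3*D - 3*F)
z(O) = O**2 + 52*O (z(O) = (O**2 + 51*O) + O = O**2 + 52*O)
s(V, -116) + z((4*(-3))*2) = (-27 - 3*(-116) - 3*(-99)) + ((4*(-3))*2)*(52 + (4*(-3))*2) = (-27 + 348 + 297) + (-12*2)*(52 - 12*2) = 618 - 24*(52 - 24) = 618 - 24*28 = 618 - 672 = -54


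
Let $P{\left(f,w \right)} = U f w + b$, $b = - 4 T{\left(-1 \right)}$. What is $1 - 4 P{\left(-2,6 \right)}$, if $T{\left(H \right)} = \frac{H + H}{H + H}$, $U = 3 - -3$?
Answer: $305$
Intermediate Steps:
$U = 6$ ($U = 3 + 3 = 6$)
$T{\left(H \right)} = 1$ ($T{\left(H \right)} = \frac{2 H}{2 H} = 2 H \frac{1}{2 H} = 1$)
$b = -4$ ($b = \left(-4\right) 1 = -4$)
$P{\left(f,w \right)} = -4 + 6 f w$ ($P{\left(f,w \right)} = 6 f w - 4 = -4 + 6 f w$)
$1 - 4 P{\left(-2,6 \right)} = 1 - 4 \left(-4 + 6 \left(-2\right) 6\right) = 1 - 4 \left(-4 - 72\right) = 1 - -304 = 1 + 304 = 305$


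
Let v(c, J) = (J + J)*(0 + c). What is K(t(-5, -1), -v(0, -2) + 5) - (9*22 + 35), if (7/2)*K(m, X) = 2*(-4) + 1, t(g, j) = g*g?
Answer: -235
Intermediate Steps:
v(c, J) = 2*J*c (v(c, J) = (2*J)*c = 2*J*c)
t(g, j) = g**2
K(m, X) = -2 (K(m, X) = 2*(2*(-4) + 1)/7 = 2*(-8 + 1)/7 = (2/7)*(-7) = -2)
K(t(-5, -1), -v(0, -2) + 5) - (9*22 + 35) = -2 - (9*22 + 35) = -2 - (198 + 35) = -2 - 1*233 = -2 - 233 = -235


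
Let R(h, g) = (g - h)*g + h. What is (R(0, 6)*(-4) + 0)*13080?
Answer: -1883520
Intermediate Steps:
R(h, g) = h + g*(g - h) (R(h, g) = g*(g - h) + h = h + g*(g - h))
(R(0, 6)*(-4) + 0)*13080 = ((0 + 6² - 1*6*0)*(-4) + 0)*13080 = ((0 + 36 + 0)*(-4) + 0)*13080 = (36*(-4) + 0)*13080 = (-144 + 0)*13080 = -144*13080 = -1883520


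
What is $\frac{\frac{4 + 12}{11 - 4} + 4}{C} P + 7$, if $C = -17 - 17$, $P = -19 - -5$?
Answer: $\frac{163}{17} \approx 9.5882$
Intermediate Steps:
$P = -14$ ($P = -19 + 5 = -14$)
$C = -34$ ($C = -17 - 17 = -34$)
$\frac{\frac{4 + 12}{11 - 4} + 4}{C} P + 7 = \frac{\frac{4 + 12}{11 - 4} + 4}{-34} \left(-14\right) + 7 = \left(\frac{16}{7} + 4\right) \left(- \frac{1}{34}\right) \left(-14\right) + 7 = \frac{44}{7} \left(- \frac{1}{34}\right) \left(-14\right) + 7 = \left(- \frac{22}{119}\right) \left(-14\right) + 7 = \frac{44}{17} + 7 = \frac{163}{17}$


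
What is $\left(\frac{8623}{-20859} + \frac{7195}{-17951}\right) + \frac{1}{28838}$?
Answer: $- \frac{8791523661655}{10798098095742} \approx -0.81417$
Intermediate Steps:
$\left(\frac{8623}{-20859} + \frac{7195}{-17951}\right) + \frac{1}{28838} = \left(8623 \left(- \frac{1}{20859}\right) + 7195 \left(- \frac{1}{17951}\right)\right) + \frac{1}{28838} = \left(- \frac{8623}{20859} - \frac{7195}{17951}\right) + \frac{1}{28838} = - \frac{304871978}{374439909} + \frac{1}{28838} = - \frac{8791523661655}{10798098095742}$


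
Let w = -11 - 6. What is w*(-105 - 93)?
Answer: 3366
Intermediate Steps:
w = -17
w*(-105 - 93) = -17*(-105 - 93) = -17*(-198) = 3366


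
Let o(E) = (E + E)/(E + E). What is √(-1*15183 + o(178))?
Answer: I*√15182 ≈ 123.22*I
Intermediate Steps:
o(E) = 1 (o(E) = (2*E)/((2*E)) = (2*E)*(1/(2*E)) = 1)
√(-1*15183 + o(178)) = √(-1*15183 + 1) = √(-15183 + 1) = √(-15182) = I*√15182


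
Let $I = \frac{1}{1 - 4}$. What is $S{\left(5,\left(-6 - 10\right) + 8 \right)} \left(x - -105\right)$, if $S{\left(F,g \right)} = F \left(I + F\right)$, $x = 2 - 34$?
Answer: $\frac{5110}{3} \approx 1703.3$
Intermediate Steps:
$x = -32$ ($x = 2 - 34 = -32$)
$I = - \frac{1}{3}$ ($I = \frac{1}{-3} = - \frac{1}{3} \approx -0.33333$)
$S{\left(F,g \right)} = F \left(- \frac{1}{3} + F\right)$
$S{\left(5,\left(-6 - 10\right) + 8 \right)} \left(x - -105\right) = 5 \left(- \frac{1}{3} + 5\right) \left(-32 - -105\right) = 5 \cdot \frac{14}{3} \left(-32 + 105\right) = \frac{70}{3} \cdot 73 = \frac{5110}{3}$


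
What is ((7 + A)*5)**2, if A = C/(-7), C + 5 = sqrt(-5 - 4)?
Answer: 72675/49 - 8100*I/49 ≈ 1483.2 - 165.31*I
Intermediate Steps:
C = -5 + 3*I (C = -5 + sqrt(-5 - 4) = -5 + sqrt(-9) = -5 + 3*I ≈ -5.0 + 3.0*I)
A = 5/7 - 3*I/7 (A = (-5 + 3*I)/(-7) = (-5 + 3*I)*(-1/7) = 5/7 - 3*I/7 ≈ 0.71429 - 0.42857*I)
((7 + A)*5)**2 = ((7 + (5/7 - 3*I/7))*5)**2 = ((54/7 - 3*I/7)*5)**2 = (270/7 - 15*I/7)**2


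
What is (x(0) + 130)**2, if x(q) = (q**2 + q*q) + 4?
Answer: 17956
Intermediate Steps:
x(q) = 4 + 2*q**2 (x(q) = (q**2 + q**2) + 4 = 2*q**2 + 4 = 4 + 2*q**2)
(x(0) + 130)**2 = ((4 + 2*0**2) + 130)**2 = ((4 + 2*0) + 130)**2 = ((4 + 0) + 130)**2 = (4 + 130)**2 = 134**2 = 17956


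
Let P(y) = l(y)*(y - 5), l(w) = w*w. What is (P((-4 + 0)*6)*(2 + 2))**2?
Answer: 4464377856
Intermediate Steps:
l(w) = w**2
P(y) = y**2*(-5 + y) (P(y) = y**2*(y - 5) = y**2*(-5 + y))
(P((-4 + 0)*6)*(2 + 2))**2 = ((((-4 + 0)*6)**2*(-5 + (-4 + 0)*6))*(2 + 2))**2 = (((-4*6)**2*(-5 - 4*6))*4)**2 = (((-24)**2*(-5 - 24))*4)**2 = ((576*(-29))*4)**2 = (-16704*4)**2 = (-66816)**2 = 4464377856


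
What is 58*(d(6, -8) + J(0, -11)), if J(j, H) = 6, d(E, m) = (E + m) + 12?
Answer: 928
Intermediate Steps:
d(E, m) = 12 + E + m
58*(d(6, -8) + J(0, -11)) = 58*((12 + 6 - 8) + 6) = 58*(10 + 6) = 58*16 = 928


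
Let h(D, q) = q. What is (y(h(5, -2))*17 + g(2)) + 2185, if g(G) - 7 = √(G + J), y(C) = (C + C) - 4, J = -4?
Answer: 2056 + I*√2 ≈ 2056.0 + 1.4142*I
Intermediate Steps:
y(C) = -4 + 2*C (y(C) = 2*C - 4 = -4 + 2*C)
g(G) = 7 + √(-4 + G) (g(G) = 7 + √(G - 4) = 7 + √(-4 + G))
(y(h(5, -2))*17 + g(2)) + 2185 = ((-4 + 2*(-2))*17 + (7 + √(-4 + 2))) + 2185 = ((-4 - 4)*17 + (7 + √(-2))) + 2185 = (-8*17 + (7 + I*√2)) + 2185 = (-136 + (7 + I*√2)) + 2185 = (-129 + I*√2) + 2185 = 2056 + I*√2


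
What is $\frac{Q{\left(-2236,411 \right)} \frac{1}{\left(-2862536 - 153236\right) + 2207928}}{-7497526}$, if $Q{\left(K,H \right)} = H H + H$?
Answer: $\frac{42333}{1514207848486} \approx 2.7957 \cdot 10^{-8}$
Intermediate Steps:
$Q{\left(K,H \right)} = H + H^{2}$ ($Q{\left(K,H \right)} = H^{2} + H = H + H^{2}$)
$\frac{Q{\left(-2236,411 \right)} \frac{1}{\left(-2862536 - 153236\right) + 2207928}}{-7497526} = \frac{411 \left(1 + 411\right) \frac{1}{\left(-2862536 - 153236\right) + 2207928}}{-7497526} = \frac{411 \cdot 412}{-3015772 + 2207928} \left(- \frac{1}{7497526}\right) = \frac{169332}{-807844} \left(- \frac{1}{7497526}\right) = 169332 \left(- \frac{1}{807844}\right) \left(- \frac{1}{7497526}\right) = \left(- \frac{42333}{201961}\right) \left(- \frac{1}{7497526}\right) = \frac{42333}{1514207848486}$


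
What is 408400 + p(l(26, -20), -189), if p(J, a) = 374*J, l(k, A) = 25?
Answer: 417750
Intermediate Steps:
408400 + p(l(26, -20), -189) = 408400 + 374*25 = 408400 + 9350 = 417750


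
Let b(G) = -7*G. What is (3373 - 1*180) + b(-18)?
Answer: 3319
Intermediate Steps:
(3373 - 1*180) + b(-18) = (3373 - 1*180) - 7*(-18) = (3373 - 180) + 126 = 3193 + 126 = 3319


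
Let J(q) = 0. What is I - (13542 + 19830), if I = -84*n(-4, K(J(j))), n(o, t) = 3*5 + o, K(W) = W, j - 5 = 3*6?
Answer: -34296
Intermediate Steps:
j = 23 (j = 5 + 3*6 = 5 + 18 = 23)
n(o, t) = 15 + o
I = -924 (I = -84*(15 - 4) = -84*11 = -924)
I - (13542 + 19830) = -924 - (13542 + 19830) = -924 - 1*33372 = -924 - 33372 = -34296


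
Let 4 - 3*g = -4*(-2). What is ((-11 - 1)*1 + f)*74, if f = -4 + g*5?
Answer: -5032/3 ≈ -1677.3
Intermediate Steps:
g = -4/3 (g = 4/3 - (-4)*(-2)/3 = 4/3 - ⅓*8 = 4/3 - 8/3 = -4/3 ≈ -1.3333)
f = -32/3 (f = -4 - 4/3*5 = -4 - 20/3 = -32/3 ≈ -10.667)
((-11 - 1)*1 + f)*74 = ((-11 - 1)*1 - 32/3)*74 = (-12*1 - 32/3)*74 = (-12 - 32/3)*74 = -68/3*74 = -5032/3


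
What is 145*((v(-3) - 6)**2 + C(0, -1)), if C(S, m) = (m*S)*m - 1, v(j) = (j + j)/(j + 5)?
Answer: 11600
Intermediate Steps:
v(j) = 2*j/(5 + j) (v(j) = (2*j)/(5 + j) = 2*j/(5 + j))
C(S, m) = -1 + S*m**2 (C(S, m) = (S*m)*m - 1 = S*m**2 - 1 = -1 + S*m**2)
145*((v(-3) - 6)**2 + C(0, -1)) = 145*((2*(-3)/(5 - 3) - 6)**2 + (-1 + 0*(-1)**2)) = 145*((2*(-3)/2 - 6)**2 + (-1 + 0*1)) = 145*((2*(-3)*(1/2) - 6)**2 + (-1 + 0)) = 145*((-3 - 6)**2 - 1) = 145*((-9)**2 - 1) = 145*(81 - 1) = 145*80 = 11600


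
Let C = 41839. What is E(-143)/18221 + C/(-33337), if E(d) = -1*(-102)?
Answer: -758948045/607433477 ≈ -1.2494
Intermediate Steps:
E(d) = 102
E(-143)/18221 + C/(-33337) = 102/18221 + 41839/(-33337) = 102*(1/18221) + 41839*(-1/33337) = 102/18221 - 41839/33337 = -758948045/607433477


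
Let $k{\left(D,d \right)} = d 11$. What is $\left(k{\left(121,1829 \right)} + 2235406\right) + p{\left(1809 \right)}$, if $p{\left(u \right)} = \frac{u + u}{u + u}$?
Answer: $2255526$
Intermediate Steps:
$k{\left(D,d \right)} = 11 d$
$p{\left(u \right)} = 1$ ($p{\left(u \right)} = \frac{2 u}{2 u} = 2 u \frac{1}{2 u} = 1$)
$\left(k{\left(121,1829 \right)} + 2235406\right) + p{\left(1809 \right)} = \left(11 \cdot 1829 + 2235406\right) + 1 = \left(20119 + 2235406\right) + 1 = 2255525 + 1 = 2255526$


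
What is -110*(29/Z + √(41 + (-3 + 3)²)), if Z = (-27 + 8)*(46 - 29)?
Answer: 3190/323 - 110*√41 ≈ -694.47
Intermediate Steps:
Z = -323 (Z = -19*17 = -323)
-110*(29/Z + √(41 + (-3 + 3)²)) = -110*(29/(-323) + √(41 + (-3 + 3)²)) = -110*(29*(-1/323) + √(41 + 0²)) = -110*(-29/323 + √(41 + 0)) = -110*(-29/323 + √41) = 3190/323 - 110*√41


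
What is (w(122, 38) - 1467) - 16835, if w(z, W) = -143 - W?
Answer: -18483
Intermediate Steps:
(w(122, 38) - 1467) - 16835 = ((-143 - 1*38) - 1467) - 16835 = ((-143 - 38) - 1467) - 16835 = (-181 - 1467) - 16835 = -1648 - 16835 = -18483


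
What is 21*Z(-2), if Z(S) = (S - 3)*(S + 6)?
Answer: -420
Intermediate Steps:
Z(S) = (-3 + S)*(6 + S)
21*Z(-2) = 21*(-18 + (-2)² + 3*(-2)) = 21*(-18 + 4 - 6) = 21*(-20) = -420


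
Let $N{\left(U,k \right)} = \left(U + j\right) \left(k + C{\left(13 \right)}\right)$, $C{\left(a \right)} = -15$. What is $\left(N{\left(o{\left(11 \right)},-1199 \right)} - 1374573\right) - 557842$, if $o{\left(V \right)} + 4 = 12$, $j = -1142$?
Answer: $-555739$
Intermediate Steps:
$o{\left(V \right)} = 8$ ($o{\left(V \right)} = -4 + 12 = 8$)
$N{\left(U,k \right)} = \left(-1142 + U\right) \left(-15 + k\right)$ ($N{\left(U,k \right)} = \left(U - 1142\right) \left(k - 15\right) = \left(-1142 + U\right) \left(-15 + k\right)$)
$\left(N{\left(o{\left(11 \right)},-1199 \right)} - 1374573\right) - 557842 = \left(\left(17130 - -1369258 - 120 + 8 \left(-1199\right)\right) - 1374573\right) - 557842 = \left(\left(17130 + 1369258 - 120 - 9592\right) - 1374573\right) - 557842 = \left(1376676 - 1374573\right) - 557842 = 2103 - 557842 = -555739$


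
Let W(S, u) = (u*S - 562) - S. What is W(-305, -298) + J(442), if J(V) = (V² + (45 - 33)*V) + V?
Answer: 291743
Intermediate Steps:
J(V) = V² + 13*V (J(V) = (V² + 12*V) + V = V² + 13*V)
W(S, u) = -562 - S + S*u (W(S, u) = (S*u - 562) - S = (-562 + S*u) - S = -562 - S + S*u)
W(-305, -298) + J(442) = (-562 - 1*(-305) - 305*(-298)) + 442*(13 + 442) = (-562 + 305 + 90890) + 442*455 = 90633 + 201110 = 291743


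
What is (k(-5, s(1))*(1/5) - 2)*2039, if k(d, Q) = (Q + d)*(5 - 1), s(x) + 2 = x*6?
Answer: -28546/5 ≈ -5709.2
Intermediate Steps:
s(x) = -2 + 6*x (s(x) = -2 + x*6 = -2 + 6*x)
k(d, Q) = 4*Q + 4*d (k(d, Q) = (Q + d)*4 = 4*Q + 4*d)
(k(-5, s(1))*(1/5) - 2)*2039 = ((4*(-2 + 6*1) + 4*(-5))*(1/5) - 2)*2039 = ((4*(-2 + 6) - 20)*(1*(1/5)) - 2)*2039 = ((4*4 - 20)*(1/5) - 2)*2039 = ((16 - 20)*(1/5) - 2)*2039 = (-4*1/5 - 2)*2039 = (-4/5 - 2)*2039 = -14/5*2039 = -28546/5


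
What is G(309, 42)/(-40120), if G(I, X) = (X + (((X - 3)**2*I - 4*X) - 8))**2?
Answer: -44152744205/8024 ≈ -5.5026e+6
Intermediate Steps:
G(I, X) = (-8 - 3*X + I*(-3 + X)**2)**2 (G(I, X) = (X + (((-3 + X)**2*I - 4*X) - 8))**2 = (X + ((I*(-3 + X)**2 - 4*X) - 8))**2 = (X + ((-4*X + I*(-3 + X)**2) - 8))**2 = (X + (-8 - 4*X + I*(-3 + X)**2))**2 = (-8 - 3*X + I*(-3 + X)**2)**2)
G(309, 42)/(-40120) = (8 + 3*42 - 1*309*(-3 + 42)**2)**2/(-40120) = (8 + 126 - 1*309*39**2)**2*(-1/40120) = (8 + 126 - 1*309*1521)**2*(-1/40120) = (8 + 126 - 469989)**2*(-1/40120) = (-469855)**2*(-1/40120) = 220763721025*(-1/40120) = -44152744205/8024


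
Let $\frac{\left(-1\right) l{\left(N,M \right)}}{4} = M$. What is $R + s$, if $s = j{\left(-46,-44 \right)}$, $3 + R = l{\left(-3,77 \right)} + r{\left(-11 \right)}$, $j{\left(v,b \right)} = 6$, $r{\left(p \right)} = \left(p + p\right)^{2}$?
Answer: $179$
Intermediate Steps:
$r{\left(p \right)} = 4 p^{2}$ ($r{\left(p \right)} = \left(2 p\right)^{2} = 4 p^{2}$)
$l{\left(N,M \right)} = - 4 M$
$R = 173$ ($R = -3 + \left(\left(-4\right) 77 + 4 \left(-11\right)^{2}\right) = -3 + \left(-308 + 4 \cdot 121\right) = -3 + \left(-308 + 484\right) = -3 + 176 = 173$)
$s = 6$
$R + s = 173 + 6 = 179$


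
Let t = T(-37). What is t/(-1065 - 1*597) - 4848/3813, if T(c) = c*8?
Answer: -1154788/1056201 ≈ -1.0933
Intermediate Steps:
T(c) = 8*c
t = -296 (t = 8*(-37) = -296)
t/(-1065 - 1*597) - 4848/3813 = -296/(-1065 - 1*597) - 4848/3813 = -296/(-1065 - 597) - 4848*1/3813 = -296/(-1662) - 1616/1271 = -296*(-1/1662) - 1616/1271 = 148/831 - 1616/1271 = -1154788/1056201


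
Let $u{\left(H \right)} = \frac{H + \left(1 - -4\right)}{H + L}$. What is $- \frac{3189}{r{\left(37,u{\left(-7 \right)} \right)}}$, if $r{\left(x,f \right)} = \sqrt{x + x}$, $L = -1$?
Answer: $- \frac{3189 \sqrt{74}}{74} \approx -370.71$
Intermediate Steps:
$u{\left(H \right)} = \frac{5 + H}{-1 + H}$ ($u{\left(H \right)} = \frac{H + \left(1 - -4\right)}{H - 1} = \frac{H + \left(1 + 4\right)}{-1 + H} = \frac{H + 5}{-1 + H} = \frac{5 + H}{-1 + H}$)
$r{\left(x,f \right)} = \sqrt{2} \sqrt{x}$ ($r{\left(x,f \right)} = \sqrt{2 x} = \sqrt{2} \sqrt{x}$)
$- \frac{3189}{r{\left(37,u{\left(-7 \right)} \right)}} = - \frac{3189}{\sqrt{2} \sqrt{37}} = - \frac{3189}{\sqrt{74}} = - 3189 \frac{\sqrt{74}}{74} = - \frac{3189 \sqrt{74}}{74}$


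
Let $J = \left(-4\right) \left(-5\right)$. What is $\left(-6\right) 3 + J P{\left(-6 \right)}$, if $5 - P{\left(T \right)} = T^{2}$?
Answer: $-638$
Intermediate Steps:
$P{\left(T \right)} = 5 - T^{2}$
$J = 20$
$\left(-6\right) 3 + J P{\left(-6 \right)} = \left(-6\right) 3 + 20 \left(5 - \left(-6\right)^{2}\right) = -18 + 20 \left(5 - 36\right) = -18 + 20 \left(-31\right) = -18 - 620 = -638$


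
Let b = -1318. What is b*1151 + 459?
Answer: -1516559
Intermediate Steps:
b*1151 + 459 = -1318*1151 + 459 = -1517018 + 459 = -1516559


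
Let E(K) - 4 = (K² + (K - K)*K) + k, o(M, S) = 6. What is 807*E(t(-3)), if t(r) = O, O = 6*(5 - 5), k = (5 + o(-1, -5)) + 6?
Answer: 16947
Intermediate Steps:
k = 17 (k = (5 + 6) + 6 = 11 + 6 = 17)
O = 0 (O = 6*0 = 0)
t(r) = 0
E(K) = 21 + K² (E(K) = 4 + ((K² + (K - K)*K) + 17) = 4 + ((K² + 0*K) + 17) = 4 + ((K² + 0) + 17) = 4 + (K² + 17) = 4 + (17 + K²) = 21 + K²)
807*E(t(-3)) = 807*(21 + 0²) = 807*(21 + 0) = 807*21 = 16947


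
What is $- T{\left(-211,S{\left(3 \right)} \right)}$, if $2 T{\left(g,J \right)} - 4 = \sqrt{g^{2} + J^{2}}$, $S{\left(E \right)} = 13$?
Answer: $-2 - \frac{\sqrt{44690}}{2} \approx -107.7$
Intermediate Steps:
$T{\left(g,J \right)} = 2 + \frac{\sqrt{J^{2} + g^{2}}}{2}$ ($T{\left(g,J \right)} = 2 + \frac{\sqrt{g^{2} + J^{2}}}{2} = 2 + \frac{\sqrt{J^{2} + g^{2}}}{2}$)
$- T{\left(-211,S{\left(3 \right)} \right)} = - (2 + \frac{\sqrt{13^{2} + \left(-211\right)^{2}}}{2}) = - (2 + \frac{\sqrt{169 + 44521}}{2}) = - (2 + \frac{\sqrt{44690}}{2}) = -2 - \frac{\sqrt{44690}}{2}$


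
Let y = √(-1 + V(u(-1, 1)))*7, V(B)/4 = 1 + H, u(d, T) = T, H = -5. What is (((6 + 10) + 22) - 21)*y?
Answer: 119*I*√17 ≈ 490.65*I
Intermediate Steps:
V(B) = -16 (V(B) = 4*(1 - 5) = 4*(-4) = -16)
y = 7*I*√17 (y = √(-1 - 16)*7 = √(-17)*7 = (I*√17)*7 = 7*I*√17 ≈ 28.862*I)
(((6 + 10) + 22) - 21)*y = (((6 + 10) + 22) - 21)*(7*I*√17) = ((16 + 22) - 21)*(7*I*√17) = (38 - 21)*(7*I*√17) = 17*(7*I*√17) = 119*I*√17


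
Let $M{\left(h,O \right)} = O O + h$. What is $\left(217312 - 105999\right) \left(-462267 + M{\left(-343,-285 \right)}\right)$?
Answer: $-42453108505$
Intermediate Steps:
$M{\left(h,O \right)} = h + O^{2}$ ($M{\left(h,O \right)} = O^{2} + h = h + O^{2}$)
$\left(217312 - 105999\right) \left(-462267 + M{\left(-343,-285 \right)}\right) = \left(217312 - 105999\right) \left(-462267 - \left(343 - \left(-285\right)^{2}\right)\right) = 111313 \left(-462267 + \left(-343 + 81225\right)\right) = 111313 \left(-462267 + 80882\right) = 111313 \left(-381385\right) = -42453108505$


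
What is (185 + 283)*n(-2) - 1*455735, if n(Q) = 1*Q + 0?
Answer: -456671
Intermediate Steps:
n(Q) = Q (n(Q) = Q + 0 = Q)
(185 + 283)*n(-2) - 1*455735 = (185 + 283)*(-2) - 1*455735 = 468*(-2) - 455735 = -936 - 455735 = -456671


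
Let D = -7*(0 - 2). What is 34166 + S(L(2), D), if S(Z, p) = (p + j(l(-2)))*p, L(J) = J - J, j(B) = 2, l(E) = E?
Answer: 34390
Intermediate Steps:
L(J) = 0
D = 14 (D = -7*(-2) = 14)
S(Z, p) = p*(2 + p) (S(Z, p) = (p + 2)*p = (2 + p)*p = p*(2 + p))
34166 + S(L(2), D) = 34166 + 14*(2 + 14) = 34166 + 14*16 = 34166 + 224 = 34390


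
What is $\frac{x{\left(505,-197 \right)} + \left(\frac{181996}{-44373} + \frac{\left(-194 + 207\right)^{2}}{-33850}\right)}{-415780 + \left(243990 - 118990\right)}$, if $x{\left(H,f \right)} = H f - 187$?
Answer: $\frac{149716108519237}{436759134819000} \approx 0.34279$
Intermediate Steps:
$x{\left(H,f \right)} = -187 + H f$
$\frac{x{\left(505,-197 \right)} + \left(\frac{181996}{-44373} + \frac{\left(-194 + 207\right)^{2}}{-33850}\right)}{-415780 + \left(243990 - 118990\right)} = \frac{\left(-187 + 505 \left(-197\right)\right) + \left(\frac{181996}{-44373} + \frac{\left(-194 + 207\right)^{2}}{-33850}\right)}{-415780 + \left(243990 - 118990\right)} = \frac{\left(-187 - 99485\right) + \left(181996 \left(- \frac{1}{44373}\right) + 13^{2} \left(- \frac{1}{33850}\right)\right)}{-415780 + 125000} = \frac{-99672 + \left(- \frac{181996}{44373} + 169 \left(- \frac{1}{33850}\right)\right)}{-290780} = \left(-99672 - \frac{6168063637}{1502026050}\right) \left(- \frac{1}{290780}\right) = \left(- \frac{149716108519237}{1502026050}\right) \left(- \frac{1}{290780}\right) = \frac{149716108519237}{436759134819000}$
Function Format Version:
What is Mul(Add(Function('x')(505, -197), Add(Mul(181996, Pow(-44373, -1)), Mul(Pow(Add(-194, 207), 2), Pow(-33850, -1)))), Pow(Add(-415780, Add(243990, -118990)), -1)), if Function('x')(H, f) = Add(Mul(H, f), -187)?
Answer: Rational(149716108519237, 436759134819000) ≈ 0.34279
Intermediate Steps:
Function('x')(H, f) = Add(-187, Mul(H, f))
Mul(Add(Function('x')(505, -197), Add(Mul(181996, Pow(-44373, -1)), Mul(Pow(Add(-194, 207), 2), Pow(-33850, -1)))), Pow(Add(-415780, Add(243990, -118990)), -1)) = Mul(Add(Add(-187, Mul(505, -197)), Add(Mul(181996, Pow(-44373, -1)), Mul(Pow(Add(-194, 207), 2), Pow(-33850, -1)))), Pow(Add(-415780, Add(243990, -118990)), -1)) = Mul(Add(Add(-187, -99485), Add(Mul(181996, Rational(-1, 44373)), Mul(Pow(13, 2), Rational(-1, 33850)))), Pow(Add(-415780, 125000), -1)) = Mul(Add(-99672, Add(Rational(-181996, 44373), Mul(169, Rational(-1, 33850)))), Pow(-290780, -1)) = Mul(Add(-99672, Add(Rational(-181996, 44373), Rational(-169, 33850))), Rational(-1, 290780)) = Mul(Add(-99672, Rational(-6168063637, 1502026050)), Rational(-1, 290780)) = Mul(Rational(-149716108519237, 1502026050), Rational(-1, 290780)) = Rational(149716108519237, 436759134819000)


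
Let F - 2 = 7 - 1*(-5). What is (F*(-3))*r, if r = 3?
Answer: -126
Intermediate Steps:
F = 14 (F = 2 + (7 - 1*(-5)) = 2 + (7 + 5) = 2 + 12 = 14)
(F*(-3))*r = (14*(-3))*3 = -42*3 = -126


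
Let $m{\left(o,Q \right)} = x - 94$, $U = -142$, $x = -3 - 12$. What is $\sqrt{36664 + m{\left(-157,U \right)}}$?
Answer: $\sqrt{36555} \approx 191.19$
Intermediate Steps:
$x = -15$ ($x = -3 - 12 = -15$)
$m{\left(o,Q \right)} = -109$ ($m{\left(o,Q \right)} = -15 - 94 = -109$)
$\sqrt{36664 + m{\left(-157,U \right)}} = \sqrt{36664 - 109} = \sqrt{36555}$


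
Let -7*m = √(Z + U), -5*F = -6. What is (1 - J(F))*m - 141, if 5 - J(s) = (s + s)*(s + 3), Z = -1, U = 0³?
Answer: -141 - 152*I/175 ≈ -141.0 - 0.86857*I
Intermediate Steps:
F = 6/5 (F = -⅕*(-6) = 6/5 ≈ 1.2000)
U = 0
J(s) = 5 - 2*s*(3 + s) (J(s) = 5 - (s + s)*(s + 3) = 5 - 2*s*(3 + s))
m = -I/7 (m = -√(-1 + 0)/7 = -I/7 ≈ -0.14286*I)
(1 - J(F))*m - 141 = (1 - (5 - 6*6/5 - 2*(6/5)²))*(-I/7) - 141 = (1 - (5 - 36/5 - 2*36/25))*(-I/7) - 141 = (1 - (5 - 36/5 - 72/25))*(-I/7) - 141 = (1 - 1*(-127/25))*(-I/7) - 141 = (1 + 127/25)*(-I/7) - 141 = 152*(-I/7)/25 - 141 = -152*I/175 - 141 = -141 - 152*I/175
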